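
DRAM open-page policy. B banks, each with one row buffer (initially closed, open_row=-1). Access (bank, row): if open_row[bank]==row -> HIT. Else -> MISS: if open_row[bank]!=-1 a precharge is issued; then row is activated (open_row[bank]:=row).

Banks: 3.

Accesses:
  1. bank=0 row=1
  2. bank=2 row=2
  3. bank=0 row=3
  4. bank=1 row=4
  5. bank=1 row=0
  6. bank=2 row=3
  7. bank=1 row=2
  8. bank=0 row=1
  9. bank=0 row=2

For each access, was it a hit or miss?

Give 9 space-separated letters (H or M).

Answer: M M M M M M M M M

Derivation:
Acc 1: bank0 row1 -> MISS (open row1); precharges=0
Acc 2: bank2 row2 -> MISS (open row2); precharges=0
Acc 3: bank0 row3 -> MISS (open row3); precharges=1
Acc 4: bank1 row4 -> MISS (open row4); precharges=1
Acc 5: bank1 row0 -> MISS (open row0); precharges=2
Acc 6: bank2 row3 -> MISS (open row3); precharges=3
Acc 7: bank1 row2 -> MISS (open row2); precharges=4
Acc 8: bank0 row1 -> MISS (open row1); precharges=5
Acc 9: bank0 row2 -> MISS (open row2); precharges=6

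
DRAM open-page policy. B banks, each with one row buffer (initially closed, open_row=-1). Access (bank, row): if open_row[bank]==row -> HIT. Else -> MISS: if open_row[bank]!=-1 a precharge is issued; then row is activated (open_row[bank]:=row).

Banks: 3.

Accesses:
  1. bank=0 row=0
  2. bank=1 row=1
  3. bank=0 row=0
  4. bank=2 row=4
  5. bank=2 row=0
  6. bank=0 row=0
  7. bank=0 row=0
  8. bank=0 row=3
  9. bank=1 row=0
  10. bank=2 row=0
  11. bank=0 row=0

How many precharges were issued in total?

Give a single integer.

Answer: 4

Derivation:
Acc 1: bank0 row0 -> MISS (open row0); precharges=0
Acc 2: bank1 row1 -> MISS (open row1); precharges=0
Acc 3: bank0 row0 -> HIT
Acc 4: bank2 row4 -> MISS (open row4); precharges=0
Acc 5: bank2 row0 -> MISS (open row0); precharges=1
Acc 6: bank0 row0 -> HIT
Acc 7: bank0 row0 -> HIT
Acc 8: bank0 row3 -> MISS (open row3); precharges=2
Acc 9: bank1 row0 -> MISS (open row0); precharges=3
Acc 10: bank2 row0 -> HIT
Acc 11: bank0 row0 -> MISS (open row0); precharges=4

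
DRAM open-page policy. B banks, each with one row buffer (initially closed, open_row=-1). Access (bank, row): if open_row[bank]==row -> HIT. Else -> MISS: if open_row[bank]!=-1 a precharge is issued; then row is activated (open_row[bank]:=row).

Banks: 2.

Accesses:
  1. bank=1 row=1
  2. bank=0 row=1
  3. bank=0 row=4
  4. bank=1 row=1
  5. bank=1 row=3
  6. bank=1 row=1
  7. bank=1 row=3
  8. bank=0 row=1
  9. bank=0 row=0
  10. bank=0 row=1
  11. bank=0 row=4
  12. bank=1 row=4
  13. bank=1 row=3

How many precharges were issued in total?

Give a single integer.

Answer: 10

Derivation:
Acc 1: bank1 row1 -> MISS (open row1); precharges=0
Acc 2: bank0 row1 -> MISS (open row1); precharges=0
Acc 3: bank0 row4 -> MISS (open row4); precharges=1
Acc 4: bank1 row1 -> HIT
Acc 5: bank1 row3 -> MISS (open row3); precharges=2
Acc 6: bank1 row1 -> MISS (open row1); precharges=3
Acc 7: bank1 row3 -> MISS (open row3); precharges=4
Acc 8: bank0 row1 -> MISS (open row1); precharges=5
Acc 9: bank0 row0 -> MISS (open row0); precharges=6
Acc 10: bank0 row1 -> MISS (open row1); precharges=7
Acc 11: bank0 row4 -> MISS (open row4); precharges=8
Acc 12: bank1 row4 -> MISS (open row4); precharges=9
Acc 13: bank1 row3 -> MISS (open row3); precharges=10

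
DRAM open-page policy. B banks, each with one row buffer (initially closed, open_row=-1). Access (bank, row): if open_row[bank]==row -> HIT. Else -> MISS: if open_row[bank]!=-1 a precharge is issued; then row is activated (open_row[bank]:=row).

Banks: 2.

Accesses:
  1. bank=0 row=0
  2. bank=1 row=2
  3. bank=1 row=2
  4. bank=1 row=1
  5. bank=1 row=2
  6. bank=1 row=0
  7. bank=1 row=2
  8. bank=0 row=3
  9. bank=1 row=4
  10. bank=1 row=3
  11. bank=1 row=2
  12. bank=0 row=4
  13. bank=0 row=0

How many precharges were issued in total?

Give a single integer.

Acc 1: bank0 row0 -> MISS (open row0); precharges=0
Acc 2: bank1 row2 -> MISS (open row2); precharges=0
Acc 3: bank1 row2 -> HIT
Acc 4: bank1 row1 -> MISS (open row1); precharges=1
Acc 5: bank1 row2 -> MISS (open row2); precharges=2
Acc 6: bank1 row0 -> MISS (open row0); precharges=3
Acc 7: bank1 row2 -> MISS (open row2); precharges=4
Acc 8: bank0 row3 -> MISS (open row3); precharges=5
Acc 9: bank1 row4 -> MISS (open row4); precharges=6
Acc 10: bank1 row3 -> MISS (open row3); precharges=7
Acc 11: bank1 row2 -> MISS (open row2); precharges=8
Acc 12: bank0 row4 -> MISS (open row4); precharges=9
Acc 13: bank0 row0 -> MISS (open row0); precharges=10

Answer: 10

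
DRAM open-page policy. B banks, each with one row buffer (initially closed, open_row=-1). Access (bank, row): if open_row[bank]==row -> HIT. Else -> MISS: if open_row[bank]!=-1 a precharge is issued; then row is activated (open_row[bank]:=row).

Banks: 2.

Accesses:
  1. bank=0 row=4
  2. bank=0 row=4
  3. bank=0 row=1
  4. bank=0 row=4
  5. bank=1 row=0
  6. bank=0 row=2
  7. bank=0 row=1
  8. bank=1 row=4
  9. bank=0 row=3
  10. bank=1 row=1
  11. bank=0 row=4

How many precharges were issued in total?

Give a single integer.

Answer: 8

Derivation:
Acc 1: bank0 row4 -> MISS (open row4); precharges=0
Acc 2: bank0 row4 -> HIT
Acc 3: bank0 row1 -> MISS (open row1); precharges=1
Acc 4: bank0 row4 -> MISS (open row4); precharges=2
Acc 5: bank1 row0 -> MISS (open row0); precharges=2
Acc 6: bank0 row2 -> MISS (open row2); precharges=3
Acc 7: bank0 row1 -> MISS (open row1); precharges=4
Acc 8: bank1 row4 -> MISS (open row4); precharges=5
Acc 9: bank0 row3 -> MISS (open row3); precharges=6
Acc 10: bank1 row1 -> MISS (open row1); precharges=7
Acc 11: bank0 row4 -> MISS (open row4); precharges=8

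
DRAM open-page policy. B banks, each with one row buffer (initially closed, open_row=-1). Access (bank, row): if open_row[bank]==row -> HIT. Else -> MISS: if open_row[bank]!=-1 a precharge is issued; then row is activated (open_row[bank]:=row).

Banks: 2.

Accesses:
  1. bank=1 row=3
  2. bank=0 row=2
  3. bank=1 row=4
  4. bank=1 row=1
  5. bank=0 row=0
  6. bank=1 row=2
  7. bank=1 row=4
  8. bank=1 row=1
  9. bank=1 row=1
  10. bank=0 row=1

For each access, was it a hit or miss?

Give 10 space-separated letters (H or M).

Acc 1: bank1 row3 -> MISS (open row3); precharges=0
Acc 2: bank0 row2 -> MISS (open row2); precharges=0
Acc 3: bank1 row4 -> MISS (open row4); precharges=1
Acc 4: bank1 row1 -> MISS (open row1); precharges=2
Acc 5: bank0 row0 -> MISS (open row0); precharges=3
Acc 6: bank1 row2 -> MISS (open row2); precharges=4
Acc 7: bank1 row4 -> MISS (open row4); precharges=5
Acc 8: bank1 row1 -> MISS (open row1); precharges=6
Acc 9: bank1 row1 -> HIT
Acc 10: bank0 row1 -> MISS (open row1); precharges=7

Answer: M M M M M M M M H M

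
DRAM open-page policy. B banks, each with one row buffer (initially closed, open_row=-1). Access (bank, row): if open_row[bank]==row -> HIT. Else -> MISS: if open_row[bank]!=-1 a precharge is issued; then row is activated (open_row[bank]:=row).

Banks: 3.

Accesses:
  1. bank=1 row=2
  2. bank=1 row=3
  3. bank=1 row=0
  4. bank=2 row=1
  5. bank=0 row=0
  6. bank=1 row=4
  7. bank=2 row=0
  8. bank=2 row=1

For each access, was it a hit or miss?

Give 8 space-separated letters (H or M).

Answer: M M M M M M M M

Derivation:
Acc 1: bank1 row2 -> MISS (open row2); precharges=0
Acc 2: bank1 row3 -> MISS (open row3); precharges=1
Acc 3: bank1 row0 -> MISS (open row0); precharges=2
Acc 4: bank2 row1 -> MISS (open row1); precharges=2
Acc 5: bank0 row0 -> MISS (open row0); precharges=2
Acc 6: bank1 row4 -> MISS (open row4); precharges=3
Acc 7: bank2 row0 -> MISS (open row0); precharges=4
Acc 8: bank2 row1 -> MISS (open row1); precharges=5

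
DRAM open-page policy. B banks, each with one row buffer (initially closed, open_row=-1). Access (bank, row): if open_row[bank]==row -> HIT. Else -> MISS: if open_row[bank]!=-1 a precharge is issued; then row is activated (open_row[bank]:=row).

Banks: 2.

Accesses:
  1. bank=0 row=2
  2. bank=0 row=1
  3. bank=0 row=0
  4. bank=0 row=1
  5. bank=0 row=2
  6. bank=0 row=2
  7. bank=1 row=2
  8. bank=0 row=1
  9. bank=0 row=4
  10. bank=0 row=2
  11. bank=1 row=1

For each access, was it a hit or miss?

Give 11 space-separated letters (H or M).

Answer: M M M M M H M M M M M

Derivation:
Acc 1: bank0 row2 -> MISS (open row2); precharges=0
Acc 2: bank0 row1 -> MISS (open row1); precharges=1
Acc 3: bank0 row0 -> MISS (open row0); precharges=2
Acc 4: bank0 row1 -> MISS (open row1); precharges=3
Acc 5: bank0 row2 -> MISS (open row2); precharges=4
Acc 6: bank0 row2 -> HIT
Acc 7: bank1 row2 -> MISS (open row2); precharges=4
Acc 8: bank0 row1 -> MISS (open row1); precharges=5
Acc 9: bank0 row4 -> MISS (open row4); precharges=6
Acc 10: bank0 row2 -> MISS (open row2); precharges=7
Acc 11: bank1 row1 -> MISS (open row1); precharges=8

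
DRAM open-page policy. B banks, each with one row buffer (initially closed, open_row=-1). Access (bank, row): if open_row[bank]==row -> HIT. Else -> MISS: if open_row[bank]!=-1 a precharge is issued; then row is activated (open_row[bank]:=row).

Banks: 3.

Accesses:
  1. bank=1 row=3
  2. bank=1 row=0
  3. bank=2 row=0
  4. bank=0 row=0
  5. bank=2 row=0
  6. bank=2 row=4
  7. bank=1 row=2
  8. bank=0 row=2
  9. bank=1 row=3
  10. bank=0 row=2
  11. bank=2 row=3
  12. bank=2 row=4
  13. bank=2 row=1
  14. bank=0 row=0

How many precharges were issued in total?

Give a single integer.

Answer: 9

Derivation:
Acc 1: bank1 row3 -> MISS (open row3); precharges=0
Acc 2: bank1 row0 -> MISS (open row0); precharges=1
Acc 3: bank2 row0 -> MISS (open row0); precharges=1
Acc 4: bank0 row0 -> MISS (open row0); precharges=1
Acc 5: bank2 row0 -> HIT
Acc 6: bank2 row4 -> MISS (open row4); precharges=2
Acc 7: bank1 row2 -> MISS (open row2); precharges=3
Acc 8: bank0 row2 -> MISS (open row2); precharges=4
Acc 9: bank1 row3 -> MISS (open row3); precharges=5
Acc 10: bank0 row2 -> HIT
Acc 11: bank2 row3 -> MISS (open row3); precharges=6
Acc 12: bank2 row4 -> MISS (open row4); precharges=7
Acc 13: bank2 row1 -> MISS (open row1); precharges=8
Acc 14: bank0 row0 -> MISS (open row0); precharges=9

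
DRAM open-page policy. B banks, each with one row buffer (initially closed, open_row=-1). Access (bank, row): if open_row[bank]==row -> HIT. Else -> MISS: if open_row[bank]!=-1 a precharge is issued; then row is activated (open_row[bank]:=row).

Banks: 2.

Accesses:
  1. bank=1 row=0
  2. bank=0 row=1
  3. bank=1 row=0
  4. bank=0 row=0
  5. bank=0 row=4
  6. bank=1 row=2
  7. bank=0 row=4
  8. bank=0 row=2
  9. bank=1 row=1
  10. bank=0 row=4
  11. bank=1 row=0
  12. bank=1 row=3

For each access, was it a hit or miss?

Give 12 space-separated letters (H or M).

Acc 1: bank1 row0 -> MISS (open row0); precharges=0
Acc 2: bank0 row1 -> MISS (open row1); precharges=0
Acc 3: bank1 row0 -> HIT
Acc 4: bank0 row0 -> MISS (open row0); precharges=1
Acc 5: bank0 row4 -> MISS (open row4); precharges=2
Acc 6: bank1 row2 -> MISS (open row2); precharges=3
Acc 7: bank0 row4 -> HIT
Acc 8: bank0 row2 -> MISS (open row2); precharges=4
Acc 9: bank1 row1 -> MISS (open row1); precharges=5
Acc 10: bank0 row4 -> MISS (open row4); precharges=6
Acc 11: bank1 row0 -> MISS (open row0); precharges=7
Acc 12: bank1 row3 -> MISS (open row3); precharges=8

Answer: M M H M M M H M M M M M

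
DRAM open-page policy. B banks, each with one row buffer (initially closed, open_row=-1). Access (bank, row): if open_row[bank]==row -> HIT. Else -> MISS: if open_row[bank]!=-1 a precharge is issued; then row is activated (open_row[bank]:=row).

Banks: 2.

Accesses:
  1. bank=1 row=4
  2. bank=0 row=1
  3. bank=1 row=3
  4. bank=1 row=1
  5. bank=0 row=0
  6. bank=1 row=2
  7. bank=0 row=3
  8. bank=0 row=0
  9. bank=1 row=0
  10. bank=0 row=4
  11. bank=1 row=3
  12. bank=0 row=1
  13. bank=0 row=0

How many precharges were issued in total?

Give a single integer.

Answer: 11

Derivation:
Acc 1: bank1 row4 -> MISS (open row4); precharges=0
Acc 2: bank0 row1 -> MISS (open row1); precharges=0
Acc 3: bank1 row3 -> MISS (open row3); precharges=1
Acc 4: bank1 row1 -> MISS (open row1); precharges=2
Acc 5: bank0 row0 -> MISS (open row0); precharges=3
Acc 6: bank1 row2 -> MISS (open row2); precharges=4
Acc 7: bank0 row3 -> MISS (open row3); precharges=5
Acc 8: bank0 row0 -> MISS (open row0); precharges=6
Acc 9: bank1 row0 -> MISS (open row0); precharges=7
Acc 10: bank0 row4 -> MISS (open row4); precharges=8
Acc 11: bank1 row3 -> MISS (open row3); precharges=9
Acc 12: bank0 row1 -> MISS (open row1); precharges=10
Acc 13: bank0 row0 -> MISS (open row0); precharges=11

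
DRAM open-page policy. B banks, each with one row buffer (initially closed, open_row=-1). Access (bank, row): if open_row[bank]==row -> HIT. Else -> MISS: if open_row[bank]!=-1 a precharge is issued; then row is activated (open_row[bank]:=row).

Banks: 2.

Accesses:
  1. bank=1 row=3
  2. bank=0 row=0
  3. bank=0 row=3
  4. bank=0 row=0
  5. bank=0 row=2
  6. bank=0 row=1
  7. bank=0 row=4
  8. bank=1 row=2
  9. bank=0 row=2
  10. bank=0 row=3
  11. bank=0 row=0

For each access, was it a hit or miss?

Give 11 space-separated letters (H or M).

Answer: M M M M M M M M M M M

Derivation:
Acc 1: bank1 row3 -> MISS (open row3); precharges=0
Acc 2: bank0 row0 -> MISS (open row0); precharges=0
Acc 3: bank0 row3 -> MISS (open row3); precharges=1
Acc 4: bank0 row0 -> MISS (open row0); precharges=2
Acc 5: bank0 row2 -> MISS (open row2); precharges=3
Acc 6: bank0 row1 -> MISS (open row1); precharges=4
Acc 7: bank0 row4 -> MISS (open row4); precharges=5
Acc 8: bank1 row2 -> MISS (open row2); precharges=6
Acc 9: bank0 row2 -> MISS (open row2); precharges=7
Acc 10: bank0 row3 -> MISS (open row3); precharges=8
Acc 11: bank0 row0 -> MISS (open row0); precharges=9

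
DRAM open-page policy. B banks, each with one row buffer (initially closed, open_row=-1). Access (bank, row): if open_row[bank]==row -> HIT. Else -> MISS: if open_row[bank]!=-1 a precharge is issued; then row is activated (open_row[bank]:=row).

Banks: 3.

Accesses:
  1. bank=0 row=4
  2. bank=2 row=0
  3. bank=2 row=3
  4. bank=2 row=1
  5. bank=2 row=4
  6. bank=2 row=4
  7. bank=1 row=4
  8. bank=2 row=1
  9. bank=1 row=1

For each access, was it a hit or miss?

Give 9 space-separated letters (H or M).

Answer: M M M M M H M M M

Derivation:
Acc 1: bank0 row4 -> MISS (open row4); precharges=0
Acc 2: bank2 row0 -> MISS (open row0); precharges=0
Acc 3: bank2 row3 -> MISS (open row3); precharges=1
Acc 4: bank2 row1 -> MISS (open row1); precharges=2
Acc 5: bank2 row4 -> MISS (open row4); precharges=3
Acc 6: bank2 row4 -> HIT
Acc 7: bank1 row4 -> MISS (open row4); precharges=3
Acc 8: bank2 row1 -> MISS (open row1); precharges=4
Acc 9: bank1 row1 -> MISS (open row1); precharges=5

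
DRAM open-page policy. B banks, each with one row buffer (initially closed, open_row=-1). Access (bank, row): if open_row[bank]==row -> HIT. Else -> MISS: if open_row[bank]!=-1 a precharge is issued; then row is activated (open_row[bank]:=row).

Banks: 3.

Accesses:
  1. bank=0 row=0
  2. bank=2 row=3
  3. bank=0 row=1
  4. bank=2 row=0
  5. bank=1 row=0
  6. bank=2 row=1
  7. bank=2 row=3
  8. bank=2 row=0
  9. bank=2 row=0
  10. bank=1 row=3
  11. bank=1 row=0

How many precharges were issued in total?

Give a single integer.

Acc 1: bank0 row0 -> MISS (open row0); precharges=0
Acc 2: bank2 row3 -> MISS (open row3); precharges=0
Acc 3: bank0 row1 -> MISS (open row1); precharges=1
Acc 4: bank2 row0 -> MISS (open row0); precharges=2
Acc 5: bank1 row0 -> MISS (open row0); precharges=2
Acc 6: bank2 row1 -> MISS (open row1); precharges=3
Acc 7: bank2 row3 -> MISS (open row3); precharges=4
Acc 8: bank2 row0 -> MISS (open row0); precharges=5
Acc 9: bank2 row0 -> HIT
Acc 10: bank1 row3 -> MISS (open row3); precharges=6
Acc 11: bank1 row0 -> MISS (open row0); precharges=7

Answer: 7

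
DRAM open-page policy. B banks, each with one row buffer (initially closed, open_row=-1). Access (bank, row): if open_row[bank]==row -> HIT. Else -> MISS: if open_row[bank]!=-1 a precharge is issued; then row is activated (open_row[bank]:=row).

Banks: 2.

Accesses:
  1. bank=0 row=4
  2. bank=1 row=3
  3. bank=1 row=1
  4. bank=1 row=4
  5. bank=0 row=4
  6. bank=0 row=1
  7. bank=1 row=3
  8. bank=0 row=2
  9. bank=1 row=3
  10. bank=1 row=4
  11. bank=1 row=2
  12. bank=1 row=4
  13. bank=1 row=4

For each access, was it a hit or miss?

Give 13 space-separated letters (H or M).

Answer: M M M M H M M M H M M M H

Derivation:
Acc 1: bank0 row4 -> MISS (open row4); precharges=0
Acc 2: bank1 row3 -> MISS (open row3); precharges=0
Acc 3: bank1 row1 -> MISS (open row1); precharges=1
Acc 4: bank1 row4 -> MISS (open row4); precharges=2
Acc 5: bank0 row4 -> HIT
Acc 6: bank0 row1 -> MISS (open row1); precharges=3
Acc 7: bank1 row3 -> MISS (open row3); precharges=4
Acc 8: bank0 row2 -> MISS (open row2); precharges=5
Acc 9: bank1 row3 -> HIT
Acc 10: bank1 row4 -> MISS (open row4); precharges=6
Acc 11: bank1 row2 -> MISS (open row2); precharges=7
Acc 12: bank1 row4 -> MISS (open row4); precharges=8
Acc 13: bank1 row4 -> HIT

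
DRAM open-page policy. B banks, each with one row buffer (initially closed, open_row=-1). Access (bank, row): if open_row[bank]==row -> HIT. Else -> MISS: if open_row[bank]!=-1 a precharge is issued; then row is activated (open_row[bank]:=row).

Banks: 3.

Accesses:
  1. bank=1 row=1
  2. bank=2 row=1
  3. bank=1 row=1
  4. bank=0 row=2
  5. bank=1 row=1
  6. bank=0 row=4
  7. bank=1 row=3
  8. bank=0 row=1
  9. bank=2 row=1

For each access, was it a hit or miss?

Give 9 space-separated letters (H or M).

Answer: M M H M H M M M H

Derivation:
Acc 1: bank1 row1 -> MISS (open row1); precharges=0
Acc 2: bank2 row1 -> MISS (open row1); precharges=0
Acc 3: bank1 row1 -> HIT
Acc 4: bank0 row2 -> MISS (open row2); precharges=0
Acc 5: bank1 row1 -> HIT
Acc 6: bank0 row4 -> MISS (open row4); precharges=1
Acc 7: bank1 row3 -> MISS (open row3); precharges=2
Acc 8: bank0 row1 -> MISS (open row1); precharges=3
Acc 9: bank2 row1 -> HIT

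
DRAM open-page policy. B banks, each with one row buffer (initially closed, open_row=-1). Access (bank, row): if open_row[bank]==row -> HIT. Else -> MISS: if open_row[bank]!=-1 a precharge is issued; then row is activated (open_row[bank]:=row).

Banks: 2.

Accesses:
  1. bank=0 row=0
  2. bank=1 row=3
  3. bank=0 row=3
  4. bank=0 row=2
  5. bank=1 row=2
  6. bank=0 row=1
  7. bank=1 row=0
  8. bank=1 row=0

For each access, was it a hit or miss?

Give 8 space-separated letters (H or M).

Acc 1: bank0 row0 -> MISS (open row0); precharges=0
Acc 2: bank1 row3 -> MISS (open row3); precharges=0
Acc 3: bank0 row3 -> MISS (open row3); precharges=1
Acc 4: bank0 row2 -> MISS (open row2); precharges=2
Acc 5: bank1 row2 -> MISS (open row2); precharges=3
Acc 6: bank0 row1 -> MISS (open row1); precharges=4
Acc 7: bank1 row0 -> MISS (open row0); precharges=5
Acc 8: bank1 row0 -> HIT

Answer: M M M M M M M H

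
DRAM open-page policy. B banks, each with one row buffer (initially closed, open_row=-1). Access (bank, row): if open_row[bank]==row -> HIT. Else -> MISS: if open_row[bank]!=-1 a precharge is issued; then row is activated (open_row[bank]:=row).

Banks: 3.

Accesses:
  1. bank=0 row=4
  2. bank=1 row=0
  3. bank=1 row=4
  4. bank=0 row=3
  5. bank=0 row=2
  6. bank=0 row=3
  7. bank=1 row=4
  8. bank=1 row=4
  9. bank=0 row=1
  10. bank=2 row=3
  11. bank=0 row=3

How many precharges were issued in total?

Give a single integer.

Answer: 6

Derivation:
Acc 1: bank0 row4 -> MISS (open row4); precharges=0
Acc 2: bank1 row0 -> MISS (open row0); precharges=0
Acc 3: bank1 row4 -> MISS (open row4); precharges=1
Acc 4: bank0 row3 -> MISS (open row3); precharges=2
Acc 5: bank0 row2 -> MISS (open row2); precharges=3
Acc 6: bank0 row3 -> MISS (open row3); precharges=4
Acc 7: bank1 row4 -> HIT
Acc 8: bank1 row4 -> HIT
Acc 9: bank0 row1 -> MISS (open row1); precharges=5
Acc 10: bank2 row3 -> MISS (open row3); precharges=5
Acc 11: bank0 row3 -> MISS (open row3); precharges=6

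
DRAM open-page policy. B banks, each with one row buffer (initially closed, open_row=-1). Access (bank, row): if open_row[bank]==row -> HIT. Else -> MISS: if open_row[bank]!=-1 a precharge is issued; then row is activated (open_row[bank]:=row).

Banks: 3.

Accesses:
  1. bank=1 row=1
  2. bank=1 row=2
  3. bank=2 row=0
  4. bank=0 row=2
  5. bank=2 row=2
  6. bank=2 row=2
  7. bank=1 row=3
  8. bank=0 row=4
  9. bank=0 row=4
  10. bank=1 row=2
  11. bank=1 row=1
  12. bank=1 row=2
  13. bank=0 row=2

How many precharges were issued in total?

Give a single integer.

Answer: 8

Derivation:
Acc 1: bank1 row1 -> MISS (open row1); precharges=0
Acc 2: bank1 row2 -> MISS (open row2); precharges=1
Acc 3: bank2 row0 -> MISS (open row0); precharges=1
Acc 4: bank0 row2 -> MISS (open row2); precharges=1
Acc 5: bank2 row2 -> MISS (open row2); precharges=2
Acc 6: bank2 row2 -> HIT
Acc 7: bank1 row3 -> MISS (open row3); precharges=3
Acc 8: bank0 row4 -> MISS (open row4); precharges=4
Acc 9: bank0 row4 -> HIT
Acc 10: bank1 row2 -> MISS (open row2); precharges=5
Acc 11: bank1 row1 -> MISS (open row1); precharges=6
Acc 12: bank1 row2 -> MISS (open row2); precharges=7
Acc 13: bank0 row2 -> MISS (open row2); precharges=8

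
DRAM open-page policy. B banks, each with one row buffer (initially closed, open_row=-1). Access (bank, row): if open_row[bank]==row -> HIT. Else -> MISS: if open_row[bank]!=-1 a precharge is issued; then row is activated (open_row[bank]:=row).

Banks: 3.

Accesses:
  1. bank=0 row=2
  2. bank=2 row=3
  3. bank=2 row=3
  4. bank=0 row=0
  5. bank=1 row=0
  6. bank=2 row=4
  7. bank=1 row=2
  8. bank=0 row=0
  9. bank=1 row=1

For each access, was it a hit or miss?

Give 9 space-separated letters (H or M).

Acc 1: bank0 row2 -> MISS (open row2); precharges=0
Acc 2: bank2 row3 -> MISS (open row3); precharges=0
Acc 3: bank2 row3 -> HIT
Acc 4: bank0 row0 -> MISS (open row0); precharges=1
Acc 5: bank1 row0 -> MISS (open row0); precharges=1
Acc 6: bank2 row4 -> MISS (open row4); precharges=2
Acc 7: bank1 row2 -> MISS (open row2); precharges=3
Acc 8: bank0 row0 -> HIT
Acc 9: bank1 row1 -> MISS (open row1); precharges=4

Answer: M M H M M M M H M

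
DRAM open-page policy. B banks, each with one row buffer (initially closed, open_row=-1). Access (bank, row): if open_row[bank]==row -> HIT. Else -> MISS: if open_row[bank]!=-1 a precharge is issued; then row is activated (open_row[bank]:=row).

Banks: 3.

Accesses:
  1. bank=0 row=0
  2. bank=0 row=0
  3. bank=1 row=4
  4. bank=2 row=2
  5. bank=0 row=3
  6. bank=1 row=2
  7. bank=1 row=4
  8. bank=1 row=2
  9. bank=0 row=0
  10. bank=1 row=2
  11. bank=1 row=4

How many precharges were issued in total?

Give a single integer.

Acc 1: bank0 row0 -> MISS (open row0); precharges=0
Acc 2: bank0 row0 -> HIT
Acc 3: bank1 row4 -> MISS (open row4); precharges=0
Acc 4: bank2 row2 -> MISS (open row2); precharges=0
Acc 5: bank0 row3 -> MISS (open row3); precharges=1
Acc 6: bank1 row2 -> MISS (open row2); precharges=2
Acc 7: bank1 row4 -> MISS (open row4); precharges=3
Acc 8: bank1 row2 -> MISS (open row2); precharges=4
Acc 9: bank0 row0 -> MISS (open row0); precharges=5
Acc 10: bank1 row2 -> HIT
Acc 11: bank1 row4 -> MISS (open row4); precharges=6

Answer: 6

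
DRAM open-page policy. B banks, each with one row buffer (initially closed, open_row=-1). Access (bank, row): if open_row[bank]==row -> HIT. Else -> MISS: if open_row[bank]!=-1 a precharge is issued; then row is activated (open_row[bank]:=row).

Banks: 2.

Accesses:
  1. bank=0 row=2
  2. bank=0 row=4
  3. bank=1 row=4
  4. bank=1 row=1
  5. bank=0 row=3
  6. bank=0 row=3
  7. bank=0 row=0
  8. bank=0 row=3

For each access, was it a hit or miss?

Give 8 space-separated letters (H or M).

Acc 1: bank0 row2 -> MISS (open row2); precharges=0
Acc 2: bank0 row4 -> MISS (open row4); precharges=1
Acc 3: bank1 row4 -> MISS (open row4); precharges=1
Acc 4: bank1 row1 -> MISS (open row1); precharges=2
Acc 5: bank0 row3 -> MISS (open row3); precharges=3
Acc 6: bank0 row3 -> HIT
Acc 7: bank0 row0 -> MISS (open row0); precharges=4
Acc 8: bank0 row3 -> MISS (open row3); precharges=5

Answer: M M M M M H M M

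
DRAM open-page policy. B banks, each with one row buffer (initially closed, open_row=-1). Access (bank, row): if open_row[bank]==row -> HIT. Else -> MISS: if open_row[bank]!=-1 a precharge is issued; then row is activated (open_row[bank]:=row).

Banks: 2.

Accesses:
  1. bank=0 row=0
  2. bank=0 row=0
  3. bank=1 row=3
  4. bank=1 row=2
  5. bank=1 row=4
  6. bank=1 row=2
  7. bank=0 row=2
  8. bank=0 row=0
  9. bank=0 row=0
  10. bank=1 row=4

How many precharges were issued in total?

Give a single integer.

Answer: 6

Derivation:
Acc 1: bank0 row0 -> MISS (open row0); precharges=0
Acc 2: bank0 row0 -> HIT
Acc 3: bank1 row3 -> MISS (open row3); precharges=0
Acc 4: bank1 row2 -> MISS (open row2); precharges=1
Acc 5: bank1 row4 -> MISS (open row4); precharges=2
Acc 6: bank1 row2 -> MISS (open row2); precharges=3
Acc 7: bank0 row2 -> MISS (open row2); precharges=4
Acc 8: bank0 row0 -> MISS (open row0); precharges=5
Acc 9: bank0 row0 -> HIT
Acc 10: bank1 row4 -> MISS (open row4); precharges=6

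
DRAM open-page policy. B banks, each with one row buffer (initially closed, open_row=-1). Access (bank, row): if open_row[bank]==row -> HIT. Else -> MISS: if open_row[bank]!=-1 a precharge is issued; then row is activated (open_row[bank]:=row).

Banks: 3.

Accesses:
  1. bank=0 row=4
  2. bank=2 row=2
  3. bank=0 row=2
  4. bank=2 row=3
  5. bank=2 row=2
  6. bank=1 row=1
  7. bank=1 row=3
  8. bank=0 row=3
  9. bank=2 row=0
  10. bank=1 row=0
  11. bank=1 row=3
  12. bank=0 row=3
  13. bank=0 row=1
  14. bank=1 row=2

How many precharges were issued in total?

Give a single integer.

Acc 1: bank0 row4 -> MISS (open row4); precharges=0
Acc 2: bank2 row2 -> MISS (open row2); precharges=0
Acc 3: bank0 row2 -> MISS (open row2); precharges=1
Acc 4: bank2 row3 -> MISS (open row3); precharges=2
Acc 5: bank2 row2 -> MISS (open row2); precharges=3
Acc 6: bank1 row1 -> MISS (open row1); precharges=3
Acc 7: bank1 row3 -> MISS (open row3); precharges=4
Acc 8: bank0 row3 -> MISS (open row3); precharges=5
Acc 9: bank2 row0 -> MISS (open row0); precharges=6
Acc 10: bank1 row0 -> MISS (open row0); precharges=7
Acc 11: bank1 row3 -> MISS (open row3); precharges=8
Acc 12: bank0 row3 -> HIT
Acc 13: bank0 row1 -> MISS (open row1); precharges=9
Acc 14: bank1 row2 -> MISS (open row2); precharges=10

Answer: 10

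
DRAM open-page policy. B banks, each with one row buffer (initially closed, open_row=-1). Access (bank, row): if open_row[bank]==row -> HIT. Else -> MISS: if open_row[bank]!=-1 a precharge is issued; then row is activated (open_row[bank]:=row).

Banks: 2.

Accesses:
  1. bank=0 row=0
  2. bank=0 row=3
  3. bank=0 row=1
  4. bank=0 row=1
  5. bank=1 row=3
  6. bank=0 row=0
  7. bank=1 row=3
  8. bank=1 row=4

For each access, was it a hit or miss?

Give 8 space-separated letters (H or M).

Acc 1: bank0 row0 -> MISS (open row0); precharges=0
Acc 2: bank0 row3 -> MISS (open row3); precharges=1
Acc 3: bank0 row1 -> MISS (open row1); precharges=2
Acc 4: bank0 row1 -> HIT
Acc 5: bank1 row3 -> MISS (open row3); precharges=2
Acc 6: bank0 row0 -> MISS (open row0); precharges=3
Acc 7: bank1 row3 -> HIT
Acc 8: bank1 row4 -> MISS (open row4); precharges=4

Answer: M M M H M M H M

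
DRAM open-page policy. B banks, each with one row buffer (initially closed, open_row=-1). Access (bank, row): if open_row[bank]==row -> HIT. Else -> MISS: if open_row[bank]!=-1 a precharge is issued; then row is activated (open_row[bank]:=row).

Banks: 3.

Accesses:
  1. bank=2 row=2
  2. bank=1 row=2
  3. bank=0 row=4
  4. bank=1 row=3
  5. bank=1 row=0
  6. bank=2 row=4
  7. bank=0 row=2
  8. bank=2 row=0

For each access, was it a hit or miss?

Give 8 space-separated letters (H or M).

Acc 1: bank2 row2 -> MISS (open row2); precharges=0
Acc 2: bank1 row2 -> MISS (open row2); precharges=0
Acc 3: bank0 row4 -> MISS (open row4); precharges=0
Acc 4: bank1 row3 -> MISS (open row3); precharges=1
Acc 5: bank1 row0 -> MISS (open row0); precharges=2
Acc 6: bank2 row4 -> MISS (open row4); precharges=3
Acc 7: bank0 row2 -> MISS (open row2); precharges=4
Acc 8: bank2 row0 -> MISS (open row0); precharges=5

Answer: M M M M M M M M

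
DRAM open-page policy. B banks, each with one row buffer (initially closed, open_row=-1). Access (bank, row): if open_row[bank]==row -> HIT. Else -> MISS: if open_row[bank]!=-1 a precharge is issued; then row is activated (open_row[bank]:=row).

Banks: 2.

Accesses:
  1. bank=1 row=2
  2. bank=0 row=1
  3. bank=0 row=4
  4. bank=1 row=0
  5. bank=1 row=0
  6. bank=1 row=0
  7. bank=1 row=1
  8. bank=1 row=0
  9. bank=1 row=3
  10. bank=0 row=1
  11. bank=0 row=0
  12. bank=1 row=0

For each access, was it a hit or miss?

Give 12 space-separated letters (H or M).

Acc 1: bank1 row2 -> MISS (open row2); precharges=0
Acc 2: bank0 row1 -> MISS (open row1); precharges=0
Acc 3: bank0 row4 -> MISS (open row4); precharges=1
Acc 4: bank1 row0 -> MISS (open row0); precharges=2
Acc 5: bank1 row0 -> HIT
Acc 6: bank1 row0 -> HIT
Acc 7: bank1 row1 -> MISS (open row1); precharges=3
Acc 8: bank1 row0 -> MISS (open row0); precharges=4
Acc 9: bank1 row3 -> MISS (open row3); precharges=5
Acc 10: bank0 row1 -> MISS (open row1); precharges=6
Acc 11: bank0 row0 -> MISS (open row0); precharges=7
Acc 12: bank1 row0 -> MISS (open row0); precharges=8

Answer: M M M M H H M M M M M M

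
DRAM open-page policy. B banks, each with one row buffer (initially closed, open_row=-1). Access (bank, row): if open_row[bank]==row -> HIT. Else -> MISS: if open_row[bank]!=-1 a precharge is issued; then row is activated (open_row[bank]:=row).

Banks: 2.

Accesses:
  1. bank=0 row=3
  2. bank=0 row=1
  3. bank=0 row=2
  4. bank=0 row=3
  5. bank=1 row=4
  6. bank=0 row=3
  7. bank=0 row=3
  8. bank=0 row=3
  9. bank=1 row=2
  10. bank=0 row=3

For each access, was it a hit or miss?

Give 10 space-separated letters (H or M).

Acc 1: bank0 row3 -> MISS (open row3); precharges=0
Acc 2: bank0 row1 -> MISS (open row1); precharges=1
Acc 3: bank0 row2 -> MISS (open row2); precharges=2
Acc 4: bank0 row3 -> MISS (open row3); precharges=3
Acc 5: bank1 row4 -> MISS (open row4); precharges=3
Acc 6: bank0 row3 -> HIT
Acc 7: bank0 row3 -> HIT
Acc 8: bank0 row3 -> HIT
Acc 9: bank1 row2 -> MISS (open row2); precharges=4
Acc 10: bank0 row3 -> HIT

Answer: M M M M M H H H M H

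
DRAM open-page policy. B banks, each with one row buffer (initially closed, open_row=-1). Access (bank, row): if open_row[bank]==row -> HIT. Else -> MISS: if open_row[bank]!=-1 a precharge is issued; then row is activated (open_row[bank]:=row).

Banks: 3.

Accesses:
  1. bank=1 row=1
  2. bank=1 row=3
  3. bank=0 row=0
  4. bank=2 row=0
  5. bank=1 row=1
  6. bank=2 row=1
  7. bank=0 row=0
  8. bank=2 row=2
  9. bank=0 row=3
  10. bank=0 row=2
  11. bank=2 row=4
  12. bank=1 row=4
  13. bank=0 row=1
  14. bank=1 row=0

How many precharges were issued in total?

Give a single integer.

Answer: 10

Derivation:
Acc 1: bank1 row1 -> MISS (open row1); precharges=0
Acc 2: bank1 row3 -> MISS (open row3); precharges=1
Acc 3: bank0 row0 -> MISS (open row0); precharges=1
Acc 4: bank2 row0 -> MISS (open row0); precharges=1
Acc 5: bank1 row1 -> MISS (open row1); precharges=2
Acc 6: bank2 row1 -> MISS (open row1); precharges=3
Acc 7: bank0 row0 -> HIT
Acc 8: bank2 row2 -> MISS (open row2); precharges=4
Acc 9: bank0 row3 -> MISS (open row3); precharges=5
Acc 10: bank0 row2 -> MISS (open row2); precharges=6
Acc 11: bank2 row4 -> MISS (open row4); precharges=7
Acc 12: bank1 row4 -> MISS (open row4); precharges=8
Acc 13: bank0 row1 -> MISS (open row1); precharges=9
Acc 14: bank1 row0 -> MISS (open row0); precharges=10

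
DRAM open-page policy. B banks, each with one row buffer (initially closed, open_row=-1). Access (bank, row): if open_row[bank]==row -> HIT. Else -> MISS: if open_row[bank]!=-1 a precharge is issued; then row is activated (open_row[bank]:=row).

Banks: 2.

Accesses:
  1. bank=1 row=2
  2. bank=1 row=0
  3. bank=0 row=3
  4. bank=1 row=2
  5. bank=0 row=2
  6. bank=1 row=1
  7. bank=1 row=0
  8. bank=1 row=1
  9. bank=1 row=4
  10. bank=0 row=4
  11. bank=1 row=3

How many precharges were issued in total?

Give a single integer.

Answer: 9

Derivation:
Acc 1: bank1 row2 -> MISS (open row2); precharges=0
Acc 2: bank1 row0 -> MISS (open row0); precharges=1
Acc 3: bank0 row3 -> MISS (open row3); precharges=1
Acc 4: bank1 row2 -> MISS (open row2); precharges=2
Acc 5: bank0 row2 -> MISS (open row2); precharges=3
Acc 6: bank1 row1 -> MISS (open row1); precharges=4
Acc 7: bank1 row0 -> MISS (open row0); precharges=5
Acc 8: bank1 row1 -> MISS (open row1); precharges=6
Acc 9: bank1 row4 -> MISS (open row4); precharges=7
Acc 10: bank0 row4 -> MISS (open row4); precharges=8
Acc 11: bank1 row3 -> MISS (open row3); precharges=9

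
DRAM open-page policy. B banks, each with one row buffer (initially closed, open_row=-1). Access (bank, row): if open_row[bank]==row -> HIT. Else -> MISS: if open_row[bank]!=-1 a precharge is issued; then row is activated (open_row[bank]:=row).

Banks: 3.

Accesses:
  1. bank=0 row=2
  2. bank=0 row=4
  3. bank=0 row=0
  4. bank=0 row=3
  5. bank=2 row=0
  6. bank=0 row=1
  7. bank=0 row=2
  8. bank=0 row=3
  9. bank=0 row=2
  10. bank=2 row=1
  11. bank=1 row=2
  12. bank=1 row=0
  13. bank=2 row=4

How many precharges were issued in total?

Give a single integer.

Answer: 10

Derivation:
Acc 1: bank0 row2 -> MISS (open row2); precharges=0
Acc 2: bank0 row4 -> MISS (open row4); precharges=1
Acc 3: bank0 row0 -> MISS (open row0); precharges=2
Acc 4: bank0 row3 -> MISS (open row3); precharges=3
Acc 5: bank2 row0 -> MISS (open row0); precharges=3
Acc 6: bank0 row1 -> MISS (open row1); precharges=4
Acc 7: bank0 row2 -> MISS (open row2); precharges=5
Acc 8: bank0 row3 -> MISS (open row3); precharges=6
Acc 9: bank0 row2 -> MISS (open row2); precharges=7
Acc 10: bank2 row1 -> MISS (open row1); precharges=8
Acc 11: bank1 row2 -> MISS (open row2); precharges=8
Acc 12: bank1 row0 -> MISS (open row0); precharges=9
Acc 13: bank2 row4 -> MISS (open row4); precharges=10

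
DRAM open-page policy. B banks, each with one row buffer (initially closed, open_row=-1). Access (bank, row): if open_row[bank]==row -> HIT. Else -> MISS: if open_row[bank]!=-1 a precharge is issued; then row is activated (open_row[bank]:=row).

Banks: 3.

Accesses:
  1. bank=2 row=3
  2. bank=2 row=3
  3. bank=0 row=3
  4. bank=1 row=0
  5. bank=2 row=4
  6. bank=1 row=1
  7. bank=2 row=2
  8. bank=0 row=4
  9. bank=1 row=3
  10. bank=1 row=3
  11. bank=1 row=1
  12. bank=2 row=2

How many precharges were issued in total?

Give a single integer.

Answer: 6

Derivation:
Acc 1: bank2 row3 -> MISS (open row3); precharges=0
Acc 2: bank2 row3 -> HIT
Acc 3: bank0 row3 -> MISS (open row3); precharges=0
Acc 4: bank1 row0 -> MISS (open row0); precharges=0
Acc 5: bank2 row4 -> MISS (open row4); precharges=1
Acc 6: bank1 row1 -> MISS (open row1); precharges=2
Acc 7: bank2 row2 -> MISS (open row2); precharges=3
Acc 8: bank0 row4 -> MISS (open row4); precharges=4
Acc 9: bank1 row3 -> MISS (open row3); precharges=5
Acc 10: bank1 row3 -> HIT
Acc 11: bank1 row1 -> MISS (open row1); precharges=6
Acc 12: bank2 row2 -> HIT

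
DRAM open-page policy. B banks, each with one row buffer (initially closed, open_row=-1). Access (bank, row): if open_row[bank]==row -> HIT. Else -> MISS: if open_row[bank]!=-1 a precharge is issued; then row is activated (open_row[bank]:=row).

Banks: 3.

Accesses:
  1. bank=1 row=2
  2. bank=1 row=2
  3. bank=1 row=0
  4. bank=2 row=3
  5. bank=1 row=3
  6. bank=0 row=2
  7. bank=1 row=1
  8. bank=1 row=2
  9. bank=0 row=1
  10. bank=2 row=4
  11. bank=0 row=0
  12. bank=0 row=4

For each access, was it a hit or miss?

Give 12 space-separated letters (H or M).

Acc 1: bank1 row2 -> MISS (open row2); precharges=0
Acc 2: bank1 row2 -> HIT
Acc 3: bank1 row0 -> MISS (open row0); precharges=1
Acc 4: bank2 row3 -> MISS (open row3); precharges=1
Acc 5: bank1 row3 -> MISS (open row3); precharges=2
Acc 6: bank0 row2 -> MISS (open row2); precharges=2
Acc 7: bank1 row1 -> MISS (open row1); precharges=3
Acc 8: bank1 row2 -> MISS (open row2); precharges=4
Acc 9: bank0 row1 -> MISS (open row1); precharges=5
Acc 10: bank2 row4 -> MISS (open row4); precharges=6
Acc 11: bank0 row0 -> MISS (open row0); precharges=7
Acc 12: bank0 row4 -> MISS (open row4); precharges=8

Answer: M H M M M M M M M M M M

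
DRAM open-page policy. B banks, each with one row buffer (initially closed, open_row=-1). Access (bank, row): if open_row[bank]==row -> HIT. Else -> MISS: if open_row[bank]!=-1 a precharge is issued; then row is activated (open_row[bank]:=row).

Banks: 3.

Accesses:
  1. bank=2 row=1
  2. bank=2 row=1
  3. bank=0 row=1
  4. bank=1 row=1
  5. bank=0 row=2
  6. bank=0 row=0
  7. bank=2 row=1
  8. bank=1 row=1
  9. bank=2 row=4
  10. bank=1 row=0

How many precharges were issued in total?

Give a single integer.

Acc 1: bank2 row1 -> MISS (open row1); precharges=0
Acc 2: bank2 row1 -> HIT
Acc 3: bank0 row1 -> MISS (open row1); precharges=0
Acc 4: bank1 row1 -> MISS (open row1); precharges=0
Acc 5: bank0 row2 -> MISS (open row2); precharges=1
Acc 6: bank0 row0 -> MISS (open row0); precharges=2
Acc 7: bank2 row1 -> HIT
Acc 8: bank1 row1 -> HIT
Acc 9: bank2 row4 -> MISS (open row4); precharges=3
Acc 10: bank1 row0 -> MISS (open row0); precharges=4

Answer: 4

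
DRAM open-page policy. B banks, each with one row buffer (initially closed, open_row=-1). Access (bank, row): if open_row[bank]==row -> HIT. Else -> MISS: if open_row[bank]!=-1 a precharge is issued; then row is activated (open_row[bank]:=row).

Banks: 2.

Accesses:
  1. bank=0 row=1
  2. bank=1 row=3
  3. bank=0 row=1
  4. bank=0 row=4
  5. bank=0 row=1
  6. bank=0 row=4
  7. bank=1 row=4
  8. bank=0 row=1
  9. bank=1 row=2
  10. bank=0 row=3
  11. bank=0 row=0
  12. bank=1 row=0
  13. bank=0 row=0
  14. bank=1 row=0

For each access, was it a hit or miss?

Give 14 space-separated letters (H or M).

Acc 1: bank0 row1 -> MISS (open row1); precharges=0
Acc 2: bank1 row3 -> MISS (open row3); precharges=0
Acc 3: bank0 row1 -> HIT
Acc 4: bank0 row4 -> MISS (open row4); precharges=1
Acc 5: bank0 row1 -> MISS (open row1); precharges=2
Acc 6: bank0 row4 -> MISS (open row4); precharges=3
Acc 7: bank1 row4 -> MISS (open row4); precharges=4
Acc 8: bank0 row1 -> MISS (open row1); precharges=5
Acc 9: bank1 row2 -> MISS (open row2); precharges=6
Acc 10: bank0 row3 -> MISS (open row3); precharges=7
Acc 11: bank0 row0 -> MISS (open row0); precharges=8
Acc 12: bank1 row0 -> MISS (open row0); precharges=9
Acc 13: bank0 row0 -> HIT
Acc 14: bank1 row0 -> HIT

Answer: M M H M M M M M M M M M H H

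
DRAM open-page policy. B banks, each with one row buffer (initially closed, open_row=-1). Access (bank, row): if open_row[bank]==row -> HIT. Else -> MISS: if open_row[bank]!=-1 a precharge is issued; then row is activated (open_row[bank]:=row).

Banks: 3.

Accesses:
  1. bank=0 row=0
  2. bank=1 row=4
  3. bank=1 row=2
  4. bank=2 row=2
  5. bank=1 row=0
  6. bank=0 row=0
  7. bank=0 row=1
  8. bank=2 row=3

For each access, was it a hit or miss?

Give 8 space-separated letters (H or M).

Answer: M M M M M H M M

Derivation:
Acc 1: bank0 row0 -> MISS (open row0); precharges=0
Acc 2: bank1 row4 -> MISS (open row4); precharges=0
Acc 3: bank1 row2 -> MISS (open row2); precharges=1
Acc 4: bank2 row2 -> MISS (open row2); precharges=1
Acc 5: bank1 row0 -> MISS (open row0); precharges=2
Acc 6: bank0 row0 -> HIT
Acc 7: bank0 row1 -> MISS (open row1); precharges=3
Acc 8: bank2 row3 -> MISS (open row3); precharges=4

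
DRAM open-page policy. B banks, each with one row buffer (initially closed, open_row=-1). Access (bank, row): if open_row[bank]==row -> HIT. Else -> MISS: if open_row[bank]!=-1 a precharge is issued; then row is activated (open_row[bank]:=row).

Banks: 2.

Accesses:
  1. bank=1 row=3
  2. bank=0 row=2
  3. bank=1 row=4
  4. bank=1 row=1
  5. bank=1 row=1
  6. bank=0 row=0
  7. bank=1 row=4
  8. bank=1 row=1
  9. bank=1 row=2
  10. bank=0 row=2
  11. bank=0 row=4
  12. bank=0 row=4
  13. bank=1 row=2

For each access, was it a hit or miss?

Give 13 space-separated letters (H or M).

Acc 1: bank1 row3 -> MISS (open row3); precharges=0
Acc 2: bank0 row2 -> MISS (open row2); precharges=0
Acc 3: bank1 row4 -> MISS (open row4); precharges=1
Acc 4: bank1 row1 -> MISS (open row1); precharges=2
Acc 5: bank1 row1 -> HIT
Acc 6: bank0 row0 -> MISS (open row0); precharges=3
Acc 7: bank1 row4 -> MISS (open row4); precharges=4
Acc 8: bank1 row1 -> MISS (open row1); precharges=5
Acc 9: bank1 row2 -> MISS (open row2); precharges=6
Acc 10: bank0 row2 -> MISS (open row2); precharges=7
Acc 11: bank0 row4 -> MISS (open row4); precharges=8
Acc 12: bank0 row4 -> HIT
Acc 13: bank1 row2 -> HIT

Answer: M M M M H M M M M M M H H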